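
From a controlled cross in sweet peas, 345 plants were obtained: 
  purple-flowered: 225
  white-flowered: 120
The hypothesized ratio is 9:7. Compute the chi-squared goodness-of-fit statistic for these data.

11.273

Under the 9:7 hypothesis (Σ ratio = 16, N = 345):
  purple-flowered: 345 × 9/16 = 194.0625
  white-flowered: 345 × 7/16 = 150.9375
χ² = Σ (O − E)² / E
  purple-flowered: (225 − 194.0625)² / 194.0625 = 4.9321
  white-flowered: (120 − 150.9375)² / 150.9375 = 6.3412
χ² = 4.9321 + 6.3412 = 11.2733 ≈ 11.273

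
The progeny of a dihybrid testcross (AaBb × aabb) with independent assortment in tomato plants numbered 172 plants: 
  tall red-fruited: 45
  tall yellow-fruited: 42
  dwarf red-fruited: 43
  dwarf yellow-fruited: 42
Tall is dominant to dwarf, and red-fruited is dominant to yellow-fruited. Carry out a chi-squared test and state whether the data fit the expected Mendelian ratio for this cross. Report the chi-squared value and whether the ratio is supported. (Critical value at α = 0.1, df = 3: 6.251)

0.140; consistent

A dihybrid testcross with independent assortment gives a 1:1:1:1 ratio.
Expected counts for N = 172 under a 1:1:1:1 ratio (total parts = 4):
  tall red-fruited: 172 × 1/4 = 43
  tall yellow-fruited: 172 × 1/4 = 43
  dwarf red-fruited: 172 × 1/4 = 43
  dwarf yellow-fruited: 172 × 1/4 = 43
χ² = Σ (O − E)² / E
  tall red-fruited: (45 − 43)² / 43 = 0.0930
  tall yellow-fruited: (42 − 43)² / 43 = 0.0233
  dwarf red-fruited: (43 − 43)² / 43 = 0.0000
  dwarf yellow-fruited: (42 − 43)² / 43 = 0.0233
χ² = 0.0930 + 0.0233 + 0.0000 + 0.0233 = 0.1396 ≈ 0.140
Degrees of freedom = 4 − 1 = 3; critical value at α = 0.1 is 6.251.
Since 0.140 < 6.251, we fail to reject the null hypothesis — the data are consistent with the 1:1:1:1 ratio.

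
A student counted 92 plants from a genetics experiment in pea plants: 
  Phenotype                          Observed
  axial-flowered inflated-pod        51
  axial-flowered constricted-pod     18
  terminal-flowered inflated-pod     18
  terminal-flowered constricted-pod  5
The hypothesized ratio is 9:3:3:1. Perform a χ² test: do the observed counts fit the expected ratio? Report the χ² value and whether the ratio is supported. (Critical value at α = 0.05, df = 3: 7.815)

Expected counts for N = 92 under a 9:3:3:1 ratio (total parts = 16):
  axial-flowered inflated-pod: 92 × 9/16 = 51.75
  axial-flowered constricted-pod: 92 × 3/16 = 17.25
  terminal-flowered inflated-pod: 92 × 3/16 = 17.25
  terminal-flowered constricted-pod: 92 × 1/16 = 5.75
χ² = Σ (O − E)² / E
  axial-flowered inflated-pod: (51 − 51.75)² / 51.75 = 0.0109
  axial-flowered constricted-pod: (18 − 17.25)² / 17.25 = 0.0326
  terminal-flowered inflated-pod: (18 − 17.25)² / 17.25 = 0.0326
  terminal-flowered constricted-pod: (5 − 5.75)² / 5.75 = 0.0978
χ² = 0.0109 + 0.0326 + 0.0326 + 0.0978 = 0.1739 ≈ 0.174
Degrees of freedom = 4 − 1 = 3; critical value at α = 0.05 is 7.815.
Since 0.174 < 7.815, we fail to reject the null hypothesis — the data are consistent with the 9:3:3:1 ratio.

0.174; consistent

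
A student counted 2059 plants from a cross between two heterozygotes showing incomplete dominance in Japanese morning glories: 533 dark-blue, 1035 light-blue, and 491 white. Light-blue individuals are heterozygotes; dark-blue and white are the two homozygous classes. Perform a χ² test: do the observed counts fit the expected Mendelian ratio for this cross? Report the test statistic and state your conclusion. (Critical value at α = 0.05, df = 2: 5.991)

1.772; consistent

With incomplete dominance, a heterozygote × heterozygote cross gives a 1:2:1 phenotypic ratio.
Total ratio parts = 4. Expected numbers out of 2059:
  dark-blue: 2059 × 1/4 = 514.75
  light-blue: 2059 × 2/4 = 1029.5
  white: 2059 × 1/4 = 514.75
χ² = Σ (O − E)² / E
  dark-blue: (533 − 514.75)² / 514.75 = 0.6470
  light-blue: (1035 − 1029.5)² / 1029.5 = 0.0294
  white: (491 − 514.75)² / 514.75 = 1.0958
χ² = 0.6470 + 0.0294 + 1.0958 = 1.7722 ≈ 1.772
Degrees of freedom = 3 − 1 = 2; critical value at α = 0.05 is 5.991.
Since 1.772 < 5.991, we fail to reject the null hypothesis — the data are consistent with the 1:2:1 ratio.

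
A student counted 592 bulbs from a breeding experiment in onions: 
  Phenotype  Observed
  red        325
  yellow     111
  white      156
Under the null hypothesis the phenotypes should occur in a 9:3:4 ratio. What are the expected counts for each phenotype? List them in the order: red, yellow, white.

The 9:3:4 ratio has 16 parts, so with N = 592 the expected counts are:
  red: 592 × 9/16 = 333
  yellow: 592 × 3/16 = 111
  white: 592 × 4/16 = 148

333, 111, 148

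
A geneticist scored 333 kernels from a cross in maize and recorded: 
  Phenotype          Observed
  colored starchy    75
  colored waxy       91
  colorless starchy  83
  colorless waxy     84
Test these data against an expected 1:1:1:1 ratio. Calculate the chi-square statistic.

Total ratio parts = 4. Expected numbers out of 333:
  colored starchy: 333 × 1/4 = 83.25
  colored waxy: 333 × 1/4 = 83.25
  colorless starchy: 333 × 1/4 = 83.25
  colorless waxy: 333 × 1/4 = 83.25
χ² = Σ (O − E)² / E
  colored starchy: (75 − 83.25)² / 83.25 = 0.8176
  colored waxy: (91 − 83.25)² / 83.25 = 0.7215
  colorless starchy: (83 − 83.25)² / 83.25 = 0.0008
  colorless waxy: (84 − 83.25)² / 83.25 = 0.0068
χ² = 0.8176 + 0.7215 + 0.0008 + 0.0068 = 1.5467 ≈ 1.547

1.547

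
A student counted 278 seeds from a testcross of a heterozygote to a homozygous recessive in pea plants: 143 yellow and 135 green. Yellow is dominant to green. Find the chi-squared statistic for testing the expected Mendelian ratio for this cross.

A testcross of a heterozygote (Aa × aa) gives a 1:1 phenotypic ratio.
The 1:1 ratio has 2 parts, so with N = 278 the expected counts are:
  yellow: 278 × 1/2 = 139
  green: 278 × 1/2 = 139
χ² = Σ (O − E)² / E
  yellow: (143 − 139)² / 139 = 0.1151
  green: (135 − 139)² / 139 = 0.1151
χ² = 0.1151 + 0.1151 = 0.2302 ≈ 0.230

0.230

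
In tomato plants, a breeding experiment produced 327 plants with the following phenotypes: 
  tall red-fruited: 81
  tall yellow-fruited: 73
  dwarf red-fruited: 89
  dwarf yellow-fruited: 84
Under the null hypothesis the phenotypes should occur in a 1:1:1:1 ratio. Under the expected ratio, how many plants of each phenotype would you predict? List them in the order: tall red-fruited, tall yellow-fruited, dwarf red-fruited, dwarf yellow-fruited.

81.75, 81.75, 81.75, 81.75

Under the 1:1:1:1 hypothesis (Σ ratio = 4, N = 327):
  tall red-fruited: 327 × 1/4 = 81.75
  tall yellow-fruited: 327 × 1/4 = 81.75
  dwarf red-fruited: 327 × 1/4 = 81.75
  dwarf yellow-fruited: 327 × 1/4 = 81.75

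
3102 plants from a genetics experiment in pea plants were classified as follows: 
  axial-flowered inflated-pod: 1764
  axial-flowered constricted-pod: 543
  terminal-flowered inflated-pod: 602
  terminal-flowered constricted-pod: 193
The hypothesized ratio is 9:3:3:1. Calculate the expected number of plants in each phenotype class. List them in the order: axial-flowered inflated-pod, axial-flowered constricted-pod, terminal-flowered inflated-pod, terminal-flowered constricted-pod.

The 9:3:3:1 ratio has 16 parts, so with N = 3102 the expected counts are:
  axial-flowered inflated-pod: 3102 × 9/16 = 1744.875
  axial-flowered constricted-pod: 3102 × 3/16 = 581.625
  terminal-flowered inflated-pod: 3102 × 3/16 = 581.625
  terminal-flowered constricted-pod: 3102 × 1/16 = 193.875

1744.875, 581.625, 581.625, 193.875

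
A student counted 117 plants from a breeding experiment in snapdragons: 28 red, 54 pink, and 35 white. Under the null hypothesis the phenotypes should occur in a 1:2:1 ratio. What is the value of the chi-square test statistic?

1.530

Expected counts for N = 117 under a 1:2:1 ratio (total parts = 4):
  red: 117 × 1/4 = 29.25
  pink: 117 × 2/4 = 58.5
  white: 117 × 1/4 = 29.25
χ² = Σ (O − E)² / E
  red: (28 − 29.25)² / 29.25 = 0.0534
  pink: (54 − 58.5)² / 58.5 = 0.3462
  white: (35 − 29.25)² / 29.25 = 1.1303
χ² = 0.0534 + 0.3462 + 1.1303 = 1.5299 ≈ 1.530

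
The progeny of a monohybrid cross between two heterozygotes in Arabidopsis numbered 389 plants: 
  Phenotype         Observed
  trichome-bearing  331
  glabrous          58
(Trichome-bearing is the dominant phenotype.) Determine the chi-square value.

21.122

For a monohybrid cross between heterozygotes with complete dominance, the expected phenotypic ratio is 3:1.
The 3:1 ratio has 4 parts, so with N = 389 the expected counts are:
  trichome-bearing: 389 × 3/4 = 291.75
  glabrous: 389 × 1/4 = 97.25
χ² = Σ (O − E)² / E
  trichome-bearing: (331 − 291.75)² / 291.75 = 5.2804
  glabrous: (58 − 97.25)² / 97.25 = 15.8413
χ² = 5.2804 + 15.8413 = 21.1217 ≈ 21.122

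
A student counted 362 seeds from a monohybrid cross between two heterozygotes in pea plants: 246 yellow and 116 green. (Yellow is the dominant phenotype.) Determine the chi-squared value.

For a monohybrid cross between heterozygotes with complete dominance, the expected phenotypic ratio is 3:1.
Total ratio parts = 4. Expected numbers out of 362:
  yellow: 362 × 3/4 = 271.5
  green: 362 × 1/4 = 90.5
χ² = Σ (O − E)² / E
  yellow: (246 − 271.5)² / 271.5 = 2.3950
  green: (116 − 90.5)² / 90.5 = 7.1851
χ² = 2.3950 + 7.1851 = 9.5801 ≈ 9.580

9.580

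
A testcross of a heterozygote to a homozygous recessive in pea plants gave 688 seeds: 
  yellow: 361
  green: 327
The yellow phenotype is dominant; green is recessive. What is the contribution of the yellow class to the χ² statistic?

0.840

A testcross of a heterozygote (Aa × aa) gives a 1:1 phenotypic ratio.
Total ratio parts = 2. Expected numbers out of 688:
  yellow: 688 × 1/2 = 344
  green: 688 × 1/2 = 344
Contribution of yellow: (361 − 344)² / 344 = 0.8401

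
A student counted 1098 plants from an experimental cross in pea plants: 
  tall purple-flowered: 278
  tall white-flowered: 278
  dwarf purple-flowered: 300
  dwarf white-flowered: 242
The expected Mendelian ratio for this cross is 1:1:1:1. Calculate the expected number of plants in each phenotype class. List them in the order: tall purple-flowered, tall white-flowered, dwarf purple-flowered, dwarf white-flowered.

Under the 1:1:1:1 hypothesis (Σ ratio = 4, N = 1098):
  tall purple-flowered: 1098 × 1/4 = 274.5
  tall white-flowered: 1098 × 1/4 = 274.5
  dwarf purple-flowered: 1098 × 1/4 = 274.5
  dwarf white-flowered: 1098 × 1/4 = 274.5

274.5, 274.5, 274.5, 274.5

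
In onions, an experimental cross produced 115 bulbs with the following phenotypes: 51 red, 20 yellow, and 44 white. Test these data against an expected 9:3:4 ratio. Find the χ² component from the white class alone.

8.089

Total ratio parts = 16. Expected numbers out of 115:
  red: 115 × 9/16 = 64.6875
  yellow: 115 × 3/16 = 21.5625
  white: 115 × 4/16 = 28.75
Contribution of white: (44 − 28.75)² / 28.75 = 8.0891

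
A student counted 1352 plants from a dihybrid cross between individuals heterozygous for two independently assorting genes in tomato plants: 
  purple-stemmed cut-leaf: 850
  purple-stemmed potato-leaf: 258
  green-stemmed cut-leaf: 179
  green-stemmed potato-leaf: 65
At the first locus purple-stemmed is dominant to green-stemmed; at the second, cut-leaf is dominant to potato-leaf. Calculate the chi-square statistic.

A dihybrid F₂ with independent assortment and complete dominance at both loci gives a 9:3:3:1 phenotypic ratio.
The 9:3:3:1 ratio has 16 parts, so with N = 1352 the expected counts are:
  purple-stemmed cut-leaf: 1352 × 9/16 = 760.5
  purple-stemmed potato-leaf: 1352 × 3/16 = 253.5
  green-stemmed cut-leaf: 1352 × 3/16 = 253.5
  green-stemmed potato-leaf: 1352 × 1/16 = 84.5
χ² = Σ (O − E)² / E
  purple-stemmed cut-leaf: (850 − 760.5)² / 760.5 = 10.5329
  purple-stemmed potato-leaf: (258 − 253.5)² / 253.5 = 0.0799
  green-stemmed cut-leaf: (179 − 253.5)² / 253.5 = 21.8945
  green-stemmed potato-leaf: (65 − 84.5)² / 84.5 = 4.5000
χ² = 10.5329 + 0.0799 + 21.8945 + 4.5000 = 37.0073 ≈ 37.007

37.007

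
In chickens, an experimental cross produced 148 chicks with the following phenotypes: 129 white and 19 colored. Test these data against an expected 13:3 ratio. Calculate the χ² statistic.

The 13:3 ratio has 16 parts, so with N = 148 the expected counts are:
  white: 148 × 13/16 = 120.25
  colored: 148 × 3/16 = 27.75
χ² = Σ (O − E)² / E
  white: (129 − 120.25)² / 120.25 = 0.6367
  colored: (19 − 27.75)² / 27.75 = 2.7590
χ² = 0.6367 + 2.7590 = 3.3957 ≈ 3.396

3.396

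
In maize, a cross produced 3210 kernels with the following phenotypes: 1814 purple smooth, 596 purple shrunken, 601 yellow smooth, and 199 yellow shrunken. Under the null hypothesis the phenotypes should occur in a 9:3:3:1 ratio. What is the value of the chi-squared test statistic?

0.111

Expected counts for N = 3210 under a 9:3:3:1 ratio (total parts = 16):
  purple smooth: 3210 × 9/16 = 1805.625
  purple shrunken: 3210 × 3/16 = 601.875
  yellow smooth: 3210 × 3/16 = 601.875
  yellow shrunken: 3210 × 1/16 = 200.625
χ² = Σ (O − E)² / E
  purple smooth: (1814 − 1805.625)² / 1805.625 = 0.0388
  purple shrunken: (596 − 601.875)² / 601.875 = 0.0573
  yellow smooth: (601 − 601.875)² / 601.875 = 0.0013
  yellow shrunken: (199 − 200.625)² / 200.625 = 0.0132
χ² = 0.0388 + 0.0573 + 0.0013 + 0.0132 = 0.1106 ≈ 0.111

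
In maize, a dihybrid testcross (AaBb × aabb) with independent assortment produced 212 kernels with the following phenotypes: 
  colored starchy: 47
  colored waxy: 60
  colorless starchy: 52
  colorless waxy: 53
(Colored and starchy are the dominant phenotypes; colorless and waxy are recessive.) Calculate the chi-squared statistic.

1.623

A dihybrid testcross with independent assortment gives a 1:1:1:1 ratio.
Total ratio parts = 4. Expected numbers out of 212:
  colored starchy: 212 × 1/4 = 53
  colored waxy: 212 × 1/4 = 53
  colorless starchy: 212 × 1/4 = 53
  colorless waxy: 212 × 1/4 = 53
χ² = Σ (O − E)² / E
  colored starchy: (47 − 53)² / 53 = 0.6792
  colored waxy: (60 − 53)² / 53 = 0.9245
  colorless starchy: (52 − 53)² / 53 = 0.0189
  colorless waxy: (53 − 53)² / 53 = 0.0000
χ² = 0.6792 + 0.9245 + 0.0189 + 0.0000 = 1.6226 ≈ 1.623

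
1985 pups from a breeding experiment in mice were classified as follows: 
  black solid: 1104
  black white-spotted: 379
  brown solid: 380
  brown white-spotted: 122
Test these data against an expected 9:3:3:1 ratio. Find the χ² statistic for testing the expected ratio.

0.464

Expected counts for N = 1985 under a 9:3:3:1 ratio (total parts = 16):
  black solid: 1985 × 9/16 = 1116.5625
  black white-spotted: 1985 × 3/16 = 372.1875
  brown solid: 1985 × 3/16 = 372.1875
  brown white-spotted: 1985 × 1/16 = 124.0625
χ² = Σ (O − E)² / E
  black solid: (1104 − 1116.5625)² / 1116.5625 = 0.1413
  black white-spotted: (379 − 372.1875)² / 372.1875 = 0.1247
  brown solid: (380 − 372.1875)² / 372.1875 = 0.1640
  brown white-spotted: (122 − 124.0625)² / 124.0625 = 0.0343
χ² = 0.1413 + 0.1247 + 0.1640 + 0.0343 = 0.4643 ≈ 0.464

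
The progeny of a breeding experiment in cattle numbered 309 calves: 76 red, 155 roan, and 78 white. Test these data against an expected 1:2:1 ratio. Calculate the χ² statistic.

0.029

Expected counts for N = 309 under a 1:2:1 ratio (total parts = 4):
  red: 309 × 1/4 = 77.25
  roan: 309 × 2/4 = 154.5
  white: 309 × 1/4 = 77.25
χ² = Σ (O − E)² / E
  red: (76 − 77.25)² / 77.25 = 0.0202
  roan: (155 − 154.5)² / 154.5 = 0.0016
  white: (78 − 77.25)² / 77.25 = 0.0073
χ² = 0.0202 + 0.0016 + 0.0073 = 0.0291 ≈ 0.029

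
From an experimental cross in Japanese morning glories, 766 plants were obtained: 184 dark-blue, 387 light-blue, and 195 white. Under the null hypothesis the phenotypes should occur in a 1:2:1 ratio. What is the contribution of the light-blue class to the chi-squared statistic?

Expected counts for N = 766 under a 1:2:1 ratio (total parts = 4):
  dark-blue: 766 × 1/4 = 191.5
  light-blue: 766 × 2/4 = 383
  white: 766 × 1/4 = 191.5
Contribution of light-blue: (387 − 383)² / 383 = 0.0418

0.042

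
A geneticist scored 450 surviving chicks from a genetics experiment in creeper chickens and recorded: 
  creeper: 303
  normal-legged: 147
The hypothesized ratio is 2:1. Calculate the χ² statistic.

0.090

Expected counts for N = 450 under a 2:1 ratio (total parts = 3):
  creeper: 450 × 2/3 = 300
  normal-legged: 450 × 1/3 = 150
χ² = Σ (O − E)² / E
  creeper: (303 − 300)² / 300 = 0.0300
  normal-legged: (147 − 150)² / 150 = 0.0600
χ² = 0.0300 + 0.0600 = 0.090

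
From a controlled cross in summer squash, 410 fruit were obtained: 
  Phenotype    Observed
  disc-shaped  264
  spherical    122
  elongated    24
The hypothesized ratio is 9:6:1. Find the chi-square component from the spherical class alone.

6.557

Expected counts for N = 410 under a 9:6:1 ratio (total parts = 16):
  disc-shaped: 410 × 9/16 = 230.625
  spherical: 410 × 6/16 = 153.75
  elongated: 410 × 1/16 = 25.625
Contribution of spherical: (122 − 153.75)² / 153.75 = 6.5565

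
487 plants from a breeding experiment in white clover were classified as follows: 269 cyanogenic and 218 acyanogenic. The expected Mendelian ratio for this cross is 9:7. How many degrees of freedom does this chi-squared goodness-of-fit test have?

A goodness-of-fit test with 2 phenotype classes has df = 2 − 1 = 1.

1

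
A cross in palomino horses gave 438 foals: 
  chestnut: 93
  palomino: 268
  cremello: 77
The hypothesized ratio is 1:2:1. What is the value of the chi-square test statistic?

23.096

The 1:2:1 ratio has 4 parts, so with N = 438 the expected counts are:
  chestnut: 438 × 1/4 = 109.5
  palomino: 438 × 2/4 = 219
  cremello: 438 × 1/4 = 109.5
χ² = Σ (O − E)² / E
  chestnut: (93 − 109.5)² / 109.5 = 2.4863
  palomino: (268 − 219)² / 219 = 10.9635
  cremello: (77 − 109.5)² / 109.5 = 9.6461
χ² = 2.4863 + 10.9635 + 9.6461 = 23.0959 ≈ 23.096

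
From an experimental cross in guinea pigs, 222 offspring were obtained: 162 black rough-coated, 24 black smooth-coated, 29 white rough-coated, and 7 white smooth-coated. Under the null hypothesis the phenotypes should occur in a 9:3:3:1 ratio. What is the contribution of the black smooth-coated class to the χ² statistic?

7.463

Expected counts for N = 222 under a 9:3:3:1 ratio (total parts = 16):
  black rough-coated: 222 × 9/16 = 124.875
  black smooth-coated: 222 × 3/16 = 41.625
  white rough-coated: 222 × 3/16 = 41.625
  white smooth-coated: 222 × 1/16 = 13.875
Contribution of black smooth-coated: (24 − 41.625)² / 41.625 = 7.4628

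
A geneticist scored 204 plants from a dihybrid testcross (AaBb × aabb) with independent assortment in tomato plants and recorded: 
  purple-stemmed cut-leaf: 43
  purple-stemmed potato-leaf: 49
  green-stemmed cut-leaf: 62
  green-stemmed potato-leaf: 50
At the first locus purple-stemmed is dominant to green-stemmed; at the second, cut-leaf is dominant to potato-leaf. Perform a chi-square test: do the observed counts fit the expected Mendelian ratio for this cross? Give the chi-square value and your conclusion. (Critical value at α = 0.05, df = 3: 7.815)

A dihybrid testcross with independent assortment gives a 1:1:1:1 ratio.
Under the 1:1:1:1 hypothesis (Σ ratio = 4, N = 204):
  purple-stemmed cut-leaf: 204 × 1/4 = 51
  purple-stemmed potato-leaf: 204 × 1/4 = 51
  green-stemmed cut-leaf: 204 × 1/4 = 51
  green-stemmed potato-leaf: 204 × 1/4 = 51
χ² = Σ (O − E)² / E
  purple-stemmed cut-leaf: (43 − 51)² / 51 = 1.2549
  purple-stemmed potato-leaf: (49 − 51)² / 51 = 0.0784
  green-stemmed cut-leaf: (62 − 51)² / 51 = 2.3725
  green-stemmed potato-leaf: (50 − 51)² / 51 = 0.0196
χ² = 1.2549 + 0.0784 + 2.3725 + 0.0196 = 3.7254 ≈ 3.725
Degrees of freedom = 4 − 1 = 3; critical value at α = 0.05 is 7.815.
Since 3.725 < 7.815, we fail to reject the null hypothesis — the data are consistent with the 1:1:1:1 ratio.

3.725; consistent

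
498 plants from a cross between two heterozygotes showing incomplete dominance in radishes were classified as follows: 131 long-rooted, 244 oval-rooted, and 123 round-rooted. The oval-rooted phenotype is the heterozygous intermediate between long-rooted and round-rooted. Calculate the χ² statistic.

With incomplete dominance, a heterozygote × heterozygote cross gives a 1:2:1 phenotypic ratio.
The 1:2:1 ratio has 4 parts, so with N = 498 the expected counts are:
  long-rooted: 498 × 1/4 = 124.5
  oval-rooted: 498 × 2/4 = 249
  round-rooted: 498 × 1/4 = 124.5
χ² = Σ (O − E)² / E
  long-rooted: (131 − 124.5)² / 124.5 = 0.3394
  oval-rooted: (244 − 249)² / 249 = 0.1004
  round-rooted: (123 − 124.5)² / 124.5 = 0.0181
χ² = 0.3394 + 0.1004 + 0.0181 = 0.4579 ≈ 0.458

0.458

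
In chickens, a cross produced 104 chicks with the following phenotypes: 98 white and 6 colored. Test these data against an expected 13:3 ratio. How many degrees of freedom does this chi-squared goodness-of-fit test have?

A goodness-of-fit test with 2 phenotype classes has df = 2 − 1 = 1.

1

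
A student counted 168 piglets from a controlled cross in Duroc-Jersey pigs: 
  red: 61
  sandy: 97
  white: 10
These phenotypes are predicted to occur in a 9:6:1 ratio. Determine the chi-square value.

30.249

Expected counts for N = 168 under a 9:6:1 ratio (total parts = 16):
  red: 168 × 9/16 = 94.5
  sandy: 168 × 6/16 = 63
  white: 168 × 1/16 = 10.5
χ² = Σ (O − E)² / E
  red: (61 − 94.5)² / 94.5 = 11.8757
  sandy: (97 − 63)² / 63 = 18.3492
  white: (10 − 10.5)² / 10.5 = 0.0238
χ² = 11.8757 + 18.3492 + 0.0238 = 30.2487 ≈ 30.249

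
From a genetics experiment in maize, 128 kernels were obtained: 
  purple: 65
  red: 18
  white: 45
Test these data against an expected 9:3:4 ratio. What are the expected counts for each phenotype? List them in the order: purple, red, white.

72, 24, 32

Expected counts for N = 128 under a 9:3:4 ratio (total parts = 16):
  purple: 128 × 9/16 = 72
  red: 128 × 3/16 = 24
  white: 128 × 4/16 = 32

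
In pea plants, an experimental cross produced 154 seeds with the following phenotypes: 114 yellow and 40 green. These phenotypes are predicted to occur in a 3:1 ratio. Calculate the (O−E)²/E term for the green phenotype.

Total ratio parts = 4. Expected numbers out of 154:
  yellow: 154 × 3/4 = 115.5
  green: 154 × 1/4 = 38.5
Contribution of green: (40 − 38.5)² / 38.5 = 0.0584

0.058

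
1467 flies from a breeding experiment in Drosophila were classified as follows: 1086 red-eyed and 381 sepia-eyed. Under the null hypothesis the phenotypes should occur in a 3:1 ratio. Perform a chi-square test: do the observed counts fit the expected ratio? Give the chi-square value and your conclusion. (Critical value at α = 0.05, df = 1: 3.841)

Under the 3:1 hypothesis (Σ ratio = 4, N = 1467):
  red-eyed: 1467 × 3/4 = 1100.25
  sepia-eyed: 1467 × 1/4 = 366.75
χ² = Σ (O − E)² / E
  red-eyed: (1086 − 1100.25)² / 1100.25 = 0.1846
  sepia-eyed: (381 − 366.75)² / 366.75 = 0.5537
χ² = 0.1846 + 0.5537 = 0.7383 ≈ 0.738
Degrees of freedom = 2 − 1 = 1; critical value at α = 0.05 is 3.841.
Since 0.738 < 3.841, we fail to reject the null hypothesis — the data are consistent with the 3:1 ratio.

0.738; consistent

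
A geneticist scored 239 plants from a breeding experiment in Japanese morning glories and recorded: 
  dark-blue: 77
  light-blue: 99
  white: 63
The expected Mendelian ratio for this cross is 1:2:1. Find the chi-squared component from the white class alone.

0.177

The 1:2:1 ratio has 4 parts, so with N = 239 the expected counts are:
  dark-blue: 239 × 1/4 = 59.75
  light-blue: 239 × 2/4 = 119.5
  white: 239 × 1/4 = 59.75
Contribution of white: (63 − 59.75)² / 59.75 = 0.1768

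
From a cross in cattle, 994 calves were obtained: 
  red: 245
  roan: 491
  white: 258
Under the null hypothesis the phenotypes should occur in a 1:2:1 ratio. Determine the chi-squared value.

0.485

Total ratio parts = 4. Expected numbers out of 994:
  red: 994 × 1/4 = 248.5
  roan: 994 × 2/4 = 497
  white: 994 × 1/4 = 248.5
χ² = Σ (O − E)² / E
  red: (245 − 248.5)² / 248.5 = 0.0493
  roan: (491 − 497)² / 497 = 0.0724
  white: (258 − 248.5)² / 248.5 = 0.3632
χ² = 0.0493 + 0.0724 + 0.3632 = 0.4849 ≈ 0.485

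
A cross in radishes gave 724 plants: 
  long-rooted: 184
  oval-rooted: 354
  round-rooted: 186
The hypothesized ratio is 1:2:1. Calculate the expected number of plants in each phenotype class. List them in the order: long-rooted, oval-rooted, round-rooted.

Expected counts for N = 724 under a 1:2:1 ratio (total parts = 4):
  long-rooted: 724 × 1/4 = 181
  oval-rooted: 724 × 2/4 = 362
  round-rooted: 724 × 1/4 = 181

181, 362, 181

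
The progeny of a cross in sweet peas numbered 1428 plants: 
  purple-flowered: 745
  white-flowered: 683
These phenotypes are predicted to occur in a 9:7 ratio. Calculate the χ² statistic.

The 9:7 ratio has 16 parts, so with N = 1428 the expected counts are:
  purple-flowered: 1428 × 9/16 = 803.25
  white-flowered: 1428 × 7/16 = 624.75
χ² = Σ (O − E)² / E
  purple-flowered: (745 − 803.25)² / 803.25 = 4.2242
  white-flowered: (683 − 624.75)² / 624.75 = 5.4311
χ² = 4.2242 + 5.4311 = 9.6553 ≈ 9.655

9.655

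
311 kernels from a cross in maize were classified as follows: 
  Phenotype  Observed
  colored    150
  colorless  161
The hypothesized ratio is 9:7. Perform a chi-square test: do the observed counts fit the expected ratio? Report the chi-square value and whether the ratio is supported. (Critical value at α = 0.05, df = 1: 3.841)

8.125; not consistent

Expected counts for N = 311 under a 9:7 ratio (total parts = 16):
  colored: 311 × 9/16 = 174.9375
  colorless: 311 × 7/16 = 136.0625
χ² = Σ (O − E)² / E
  colored: (150 − 174.9375)² / 174.9375 = 3.5549
  colorless: (161 − 136.0625)² / 136.0625 = 4.5705
χ² = 3.5549 + 4.5705 = 8.1254 ≈ 8.125
Degrees of freedom = 2 − 1 = 1; critical value at α = 0.05 is 3.841.
Since 8.125 > 3.841, we reject the null hypothesis — the data do not fit the 9:7 ratio.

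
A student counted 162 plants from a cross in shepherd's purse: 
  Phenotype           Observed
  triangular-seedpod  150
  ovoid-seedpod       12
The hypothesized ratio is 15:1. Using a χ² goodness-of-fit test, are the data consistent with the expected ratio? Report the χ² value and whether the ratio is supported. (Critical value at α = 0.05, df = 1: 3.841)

Under the 15:1 hypothesis (Σ ratio = 16, N = 162):
  triangular-seedpod: 162 × 15/16 = 151.875
  ovoid-seedpod: 162 × 1/16 = 10.125
χ² = Σ (O − E)² / E
  triangular-seedpod: (150 − 151.875)² / 151.875 = 0.0231
  ovoid-seedpod: (12 − 10.125)² / 10.125 = 0.3472
χ² = 0.0231 + 0.3472 = 0.3703 ≈ 0.370
Degrees of freedom = 2 − 1 = 1; critical value at α = 0.05 is 3.841.
Since 0.370 < 3.841, we fail to reject the null hypothesis — the data are consistent with the 15:1 ratio.

0.370; consistent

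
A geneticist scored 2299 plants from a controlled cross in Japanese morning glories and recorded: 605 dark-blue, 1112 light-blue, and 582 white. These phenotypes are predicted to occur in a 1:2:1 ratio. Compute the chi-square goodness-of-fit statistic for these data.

2.907

Expected counts for N = 2299 under a 1:2:1 ratio (total parts = 4):
  dark-blue: 2299 × 1/4 = 574.75
  light-blue: 2299 × 2/4 = 1149.5
  white: 2299 × 1/4 = 574.75
χ² = Σ (O − E)² / E
  dark-blue: (605 − 574.75)² / 574.75 = 1.5921
  light-blue: (1112 − 1149.5)² / 1149.5 = 1.2234
  white: (582 − 574.75)² / 574.75 = 0.0915
χ² = 1.5921 + 1.2234 + 0.0915 = 2.907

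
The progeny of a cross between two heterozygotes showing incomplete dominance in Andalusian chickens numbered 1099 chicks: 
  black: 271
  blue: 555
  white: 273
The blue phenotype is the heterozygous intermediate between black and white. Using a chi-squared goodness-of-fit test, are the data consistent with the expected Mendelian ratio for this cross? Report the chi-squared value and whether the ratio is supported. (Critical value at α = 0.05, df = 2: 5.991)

0.117; consistent

With incomplete dominance, a heterozygote × heterozygote cross gives a 1:2:1 phenotypic ratio.
Total ratio parts = 4. Expected numbers out of 1099:
  black: 1099 × 1/4 = 274.75
  blue: 1099 × 2/4 = 549.5
  white: 1099 × 1/4 = 274.75
χ² = Σ (O − E)² / E
  black: (271 − 274.75)² / 274.75 = 0.0512
  blue: (555 − 549.5)² / 549.5 = 0.0551
  white: (273 − 274.75)² / 274.75 = 0.0111
χ² = 0.0512 + 0.0551 + 0.0111 = 0.1174 ≈ 0.117
Degrees of freedom = 3 − 1 = 2; critical value at α = 0.05 is 5.991.
Since 0.117 < 5.991, we fail to reject the null hypothesis — the data are consistent with the 1:2:1 ratio.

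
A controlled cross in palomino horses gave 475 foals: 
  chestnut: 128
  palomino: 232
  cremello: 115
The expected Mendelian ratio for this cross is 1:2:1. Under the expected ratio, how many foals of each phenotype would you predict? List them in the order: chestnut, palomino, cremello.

Under the 1:2:1 hypothesis (Σ ratio = 4, N = 475):
  chestnut: 475 × 1/4 = 118.75
  palomino: 475 × 2/4 = 237.5
  cremello: 475 × 1/4 = 118.75

118.75, 237.5, 118.75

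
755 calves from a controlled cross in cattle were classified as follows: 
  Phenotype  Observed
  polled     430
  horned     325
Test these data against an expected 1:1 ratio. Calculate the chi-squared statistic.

14.603

The 1:1 ratio has 2 parts, so with N = 755 the expected counts are:
  polled: 755 × 1/2 = 377.5
  horned: 755 × 1/2 = 377.5
χ² = Σ (O − E)² / E
  polled: (430 − 377.5)² / 377.5 = 7.3013
  horned: (325 − 377.5)² / 377.5 = 7.3013
χ² = 7.3013 + 7.3013 = 14.6026 ≈ 14.603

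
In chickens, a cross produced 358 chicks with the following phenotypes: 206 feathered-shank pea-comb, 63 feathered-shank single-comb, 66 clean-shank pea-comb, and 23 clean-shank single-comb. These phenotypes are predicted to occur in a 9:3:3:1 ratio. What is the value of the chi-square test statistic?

Expected counts for N = 358 under a 9:3:3:1 ratio (total parts = 16):
  feathered-shank pea-comb: 358 × 9/16 = 201.375
  feathered-shank single-comb: 358 × 3/16 = 67.125
  clean-shank pea-comb: 358 × 3/16 = 67.125
  clean-shank single-comb: 358 × 1/16 = 22.375
χ² = Σ (O − E)² / E
  feathered-shank pea-comb: (206 − 201.375)² / 201.375 = 0.1062
  feathered-shank single-comb: (63 − 67.125)² / 67.125 = 0.2535
  clean-shank pea-comb: (66 − 67.125)² / 67.125 = 0.0189
  clean-shank single-comb: (23 − 22.375)² / 22.375 = 0.0175
χ² = 0.1062 + 0.2535 + 0.0189 + 0.0175 = 0.3961 ≈ 0.396

0.396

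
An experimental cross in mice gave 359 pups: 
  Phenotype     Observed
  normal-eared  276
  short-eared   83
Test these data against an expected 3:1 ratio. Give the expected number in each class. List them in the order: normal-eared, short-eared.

269.25, 89.75

Total ratio parts = 4. Expected numbers out of 359:
  normal-eared: 359 × 3/4 = 269.25
  short-eared: 359 × 1/4 = 89.75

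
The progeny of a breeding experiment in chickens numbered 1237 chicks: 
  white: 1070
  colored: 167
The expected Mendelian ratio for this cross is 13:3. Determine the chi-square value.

Under the 13:3 hypothesis (Σ ratio = 16, N = 1237):
  white: 1237 × 13/16 = 1005.0625
  colored: 1237 × 3/16 = 231.9375
χ² = Σ (O − E)² / E
  white: (1070 − 1005.0625)² / 1005.0625 = 4.1956
  colored: (167 − 231.9375)² / 231.9375 = 18.1811
χ² = 4.1956 + 18.1811 = 22.3767 ≈ 22.377

22.377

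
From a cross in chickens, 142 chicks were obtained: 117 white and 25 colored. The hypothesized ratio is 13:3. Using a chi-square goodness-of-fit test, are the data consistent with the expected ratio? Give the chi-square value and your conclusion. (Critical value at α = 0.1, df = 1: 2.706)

Under the 13:3 hypothesis (Σ ratio = 16, N = 142):
  white: 142 × 13/16 = 115.375
  colored: 142 × 3/16 = 26.625
χ² = Σ (O − E)² / E
  white: (117 − 115.375)² / 115.375 = 0.0229
  colored: (25 − 26.625)² / 26.625 = 0.0992
χ² = 0.0229 + 0.0992 = 0.1221 ≈ 0.122
Degrees of freedom = 2 − 1 = 1; critical value at α = 0.1 is 2.706.
Since 0.122 < 2.706, we fail to reject the null hypothesis — the data are consistent with the 13:3 ratio.

0.122; consistent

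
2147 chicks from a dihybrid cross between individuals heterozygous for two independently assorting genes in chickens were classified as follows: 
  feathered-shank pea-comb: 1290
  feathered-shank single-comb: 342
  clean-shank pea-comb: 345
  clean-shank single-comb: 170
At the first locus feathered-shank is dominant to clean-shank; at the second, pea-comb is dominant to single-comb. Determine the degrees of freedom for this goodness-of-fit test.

A dihybrid F₂ with independent assortment and complete dominance at both loci gives a 9:3:3:1 phenotypic ratio.
A goodness-of-fit test with 4 phenotype classes has df = 4 − 1 = 3.

3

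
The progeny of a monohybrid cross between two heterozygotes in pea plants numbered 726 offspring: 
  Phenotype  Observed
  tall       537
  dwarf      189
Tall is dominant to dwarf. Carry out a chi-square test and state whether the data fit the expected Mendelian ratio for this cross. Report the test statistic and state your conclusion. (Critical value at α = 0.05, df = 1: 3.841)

0.413; consistent

For a monohybrid cross between heterozygotes with complete dominance, the expected phenotypic ratio is 3:1.
Total ratio parts = 4. Expected numbers out of 726:
  tall: 726 × 3/4 = 544.5
  dwarf: 726 × 1/4 = 181.5
χ² = Σ (O − E)² / E
  tall: (537 − 544.5)² / 544.5 = 0.1033
  dwarf: (189 − 181.5)² / 181.5 = 0.3099
χ² = 0.1033 + 0.3099 = 0.4132 ≈ 0.413
Degrees of freedom = 2 − 1 = 1; critical value at α = 0.05 is 3.841.
Since 0.413 < 3.841, we fail to reject the null hypothesis — the data are consistent with the 3:1 ratio.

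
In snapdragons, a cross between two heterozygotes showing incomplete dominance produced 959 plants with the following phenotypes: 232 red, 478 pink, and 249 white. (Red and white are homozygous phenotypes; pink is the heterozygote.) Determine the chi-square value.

With incomplete dominance, a heterozygote × heterozygote cross gives a 1:2:1 phenotypic ratio.
Total ratio parts = 4. Expected numbers out of 959:
  red: 959 × 1/4 = 239.75
  pink: 959 × 2/4 = 479.5
  white: 959 × 1/4 = 239.75
χ² = Σ (O − E)² / E
  red: (232 − 239.75)² / 239.75 = 0.2505
  pink: (478 − 479.5)² / 479.5 = 0.0047
  white: (249 − 239.75)² / 239.75 = 0.3569
χ² = 0.2505 + 0.0047 + 0.3569 = 0.6121 ≈ 0.612

0.612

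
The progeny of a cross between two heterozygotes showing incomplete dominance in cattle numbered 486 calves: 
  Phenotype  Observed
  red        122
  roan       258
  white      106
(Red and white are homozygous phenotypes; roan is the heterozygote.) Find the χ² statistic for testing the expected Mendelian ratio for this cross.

With incomplete dominance, a heterozygote × heterozygote cross gives a 1:2:1 phenotypic ratio.
Under the 1:2:1 hypothesis (Σ ratio = 4, N = 486):
  red: 486 × 1/4 = 121.5
  roan: 486 × 2/4 = 243
  white: 486 × 1/4 = 121.5
χ² = Σ (O − E)² / E
  red: (122 − 121.5)² / 121.5 = 0.0021
  roan: (258 − 243)² / 243 = 0.9259
  white: (106 − 121.5)² / 121.5 = 1.9774
χ² = 0.0021 + 0.9259 + 1.9774 = 2.9054 ≈ 2.905

2.905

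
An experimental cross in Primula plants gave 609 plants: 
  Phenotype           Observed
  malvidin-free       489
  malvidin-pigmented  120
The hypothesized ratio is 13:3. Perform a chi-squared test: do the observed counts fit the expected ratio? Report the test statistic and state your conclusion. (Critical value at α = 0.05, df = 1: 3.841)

Expected counts for N = 609 under a 13:3 ratio (total parts = 16):
  malvidin-free: 609 × 13/16 = 494.8125
  malvidin-pigmented: 609 × 3/16 = 114.1875
χ² = Σ (O − E)² / E
  malvidin-free: (489 − 494.8125)² / 494.8125 = 0.0683
  malvidin-pigmented: (120 − 114.1875)² / 114.1875 = 0.2959
χ² = 0.0683 + 0.2959 = 0.3642 ≈ 0.364
Degrees of freedom = 2 − 1 = 1; critical value at α = 0.05 is 3.841.
Since 0.364 < 3.841, we fail to reject the null hypothesis — the data are consistent with the 13:3 ratio.

0.364; consistent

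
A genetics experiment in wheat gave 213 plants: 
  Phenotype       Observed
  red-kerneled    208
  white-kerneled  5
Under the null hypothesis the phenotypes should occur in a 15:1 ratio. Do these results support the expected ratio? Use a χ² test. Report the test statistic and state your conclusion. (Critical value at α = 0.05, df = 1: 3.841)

5.536; not consistent

The 15:1 ratio has 16 parts, so with N = 213 the expected counts are:
  red-kerneled: 213 × 15/16 = 199.6875
  white-kerneled: 213 × 1/16 = 13.3125
χ² = Σ (O − E)² / E
  red-kerneled: (208 − 199.6875)² / 199.6875 = 0.3460
  white-kerneled: (5 − 13.3125)² / 13.3125 = 5.1904
χ² = 0.3460 + 5.1904 = 5.5364 ≈ 5.536
Degrees of freedom = 2 − 1 = 1; critical value at α = 0.05 is 3.841.
Since 5.536 > 3.841, we reject the null hypothesis — the data do not fit the 15:1 ratio.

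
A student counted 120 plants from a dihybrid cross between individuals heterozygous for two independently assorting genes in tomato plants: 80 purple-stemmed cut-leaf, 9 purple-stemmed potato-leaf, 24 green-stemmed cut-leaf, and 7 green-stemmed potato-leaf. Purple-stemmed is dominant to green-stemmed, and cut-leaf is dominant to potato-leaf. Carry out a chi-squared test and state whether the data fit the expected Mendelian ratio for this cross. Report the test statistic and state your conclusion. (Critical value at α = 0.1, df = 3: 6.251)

A dihybrid F₂ with independent assortment and complete dominance at both loci gives a 9:3:3:1 phenotypic ratio.
Total ratio parts = 16. Expected numbers out of 120:
  purple-stemmed cut-leaf: 120 × 9/16 = 67.5
  purple-stemmed potato-leaf: 120 × 3/16 = 22.5
  green-stemmed cut-leaf: 120 × 3/16 = 22.5
  green-stemmed potato-leaf: 120 × 1/16 = 7.5
χ² = Σ (O − E)² / E
  purple-stemmed cut-leaf: (80 − 67.5)² / 67.5 = 2.3148
  purple-stemmed potato-leaf: (9 − 22.5)² / 22.5 = 8.1000
  green-stemmed cut-leaf: (24 − 22.5)² / 22.5 = 0.1000
  green-stemmed potato-leaf: (7 − 7.5)² / 7.5 = 0.0333
χ² = 2.3148 + 8.1000 + 0.1000 + 0.0333 = 10.5481 ≈ 10.548
Degrees of freedom = 4 − 1 = 3; critical value at α = 0.1 is 6.251.
Since 10.548 > 6.251, we reject the null hypothesis — the data do not fit the 9:3:3:1 ratio.

10.548; not consistent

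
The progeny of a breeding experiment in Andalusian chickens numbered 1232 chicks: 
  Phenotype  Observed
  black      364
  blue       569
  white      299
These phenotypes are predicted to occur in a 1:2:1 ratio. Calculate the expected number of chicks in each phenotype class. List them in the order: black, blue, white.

Expected counts for N = 1232 under a 1:2:1 ratio (total parts = 4):
  black: 1232 × 1/4 = 308
  blue: 1232 × 2/4 = 616
  white: 1232 × 1/4 = 308

308, 616, 308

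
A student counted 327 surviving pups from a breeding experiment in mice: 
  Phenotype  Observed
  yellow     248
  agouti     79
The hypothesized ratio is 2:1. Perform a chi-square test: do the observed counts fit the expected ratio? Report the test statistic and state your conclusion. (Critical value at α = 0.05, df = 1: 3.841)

Expected counts for N = 327 under a 2:1 ratio (total parts = 3):
  yellow: 327 × 2/3 = 218
  agouti: 327 × 1/3 = 109
χ² = Σ (O − E)² / E
  yellow: (248 − 218)² / 218 = 4.1284
  agouti: (79 − 109)² / 109 = 8.2569
χ² = 4.1284 + 8.2569 = 12.3853 ≈ 12.385
Degrees of freedom = 2 − 1 = 1; critical value at α = 0.05 is 3.841.
Since 12.385 > 3.841, we reject the null hypothesis — the data do not fit the 2:1 ratio.

12.385; not consistent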